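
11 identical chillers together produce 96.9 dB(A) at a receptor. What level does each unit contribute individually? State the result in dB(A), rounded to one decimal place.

86.5 dB(A)

Dividing the total intensity by 11 lowers the level by 10·log₁₀ 11 = 10.414 dB: L₁ = 96.9 − 10.414.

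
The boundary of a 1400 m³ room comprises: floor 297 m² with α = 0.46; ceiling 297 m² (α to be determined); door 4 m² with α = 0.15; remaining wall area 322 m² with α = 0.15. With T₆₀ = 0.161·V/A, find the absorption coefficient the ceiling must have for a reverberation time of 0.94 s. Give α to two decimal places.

A = 0.161·V/T₆₀ = 0.161·1400/0.94 = 239.79 m² sabins.
Absorption from the other surfaces = 297·0.46 + 4·0.15 + 322·0.15 = 185.52 m², so the ceiling must supply 54.27 m² over 297 m².
α = 54.27/297 = 0.183.

0.18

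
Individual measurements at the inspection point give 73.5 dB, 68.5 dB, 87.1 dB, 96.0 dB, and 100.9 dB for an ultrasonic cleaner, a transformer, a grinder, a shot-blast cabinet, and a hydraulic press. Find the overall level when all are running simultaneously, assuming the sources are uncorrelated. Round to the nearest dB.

Incoherent sources combine by intensity addition: L_total = 10·log₁₀(Σ 10^(L_i/10)).
Σ 10^(L/10) = 10^(73.5/10) + 10^(68.5/10) + 10^(87.1/10) + 10^(96.0/10) + 10^(100.9/10) = 1.683e+10.
L_total = 10·log₁₀(1.683e+10) = 102.26 dB.

102 dB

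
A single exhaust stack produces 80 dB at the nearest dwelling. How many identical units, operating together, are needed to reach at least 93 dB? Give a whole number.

Need L₁ + 10·log₁₀ N ≥ 93, i.e. log₁₀ N ≥ 1.30.
N ≥ 10^(13.0/10) = 19.953, so N = 20.

20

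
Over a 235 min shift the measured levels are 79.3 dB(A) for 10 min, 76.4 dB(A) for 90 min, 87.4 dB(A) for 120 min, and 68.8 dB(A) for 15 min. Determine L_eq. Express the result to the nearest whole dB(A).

L_eq = 10·log₁₀[(1/T)·Σ tᵢ·10^(Lᵢ/10)] with T = 235 min.
Σ tᵢ·10^(Lᵢ/10) = 10·10^(79.3/10) + 90·10^(76.4/10) + 120·10^(87.4/10) + 15·10^(68.8/10) = 7.084e+10.
L_eq = 10·log₁₀(7.084e+10/235) = 84.79 dB(A).

85 dB(A)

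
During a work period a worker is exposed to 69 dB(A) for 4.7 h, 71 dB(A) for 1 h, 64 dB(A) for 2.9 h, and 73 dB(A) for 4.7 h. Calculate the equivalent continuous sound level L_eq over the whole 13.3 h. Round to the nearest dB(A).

71 dB(A)

Weight each interval's intensity by its duration and average over T = 13.3 h:
Σ tᵢ·10^(Lᵢ/10) = 4.7·10^(69/10) + 1·10^(71/10) + 2.9·10^(64/10) + 4.7·10^(73/10) = 1.510e+08.
L_eq = 10·log₁₀(1.510e+08/13.3) = 70.55 dB(A).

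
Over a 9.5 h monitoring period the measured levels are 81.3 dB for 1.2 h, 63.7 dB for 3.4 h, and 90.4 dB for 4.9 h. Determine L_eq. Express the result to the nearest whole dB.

88 dB

Weight each interval's intensity by its duration and average over T = 9.5 h:
Σ tᵢ·10^(Lᵢ/10) = 1.2·10^(81.3/10) + 3.4·10^(63.7/10) + 4.9·10^(90.4/10) = 5.543e+09.
L_eq = 10·log₁₀(5.543e+09/9.5) = 87.66 dB.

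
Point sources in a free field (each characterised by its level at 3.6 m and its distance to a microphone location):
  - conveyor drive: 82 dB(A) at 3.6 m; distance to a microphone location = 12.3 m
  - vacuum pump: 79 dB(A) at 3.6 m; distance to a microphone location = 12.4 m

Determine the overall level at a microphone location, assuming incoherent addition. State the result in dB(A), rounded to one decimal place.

73.1 dB(A)

Propagate each source to the receiver with L = L_ref − 20·log₁₀(r/r_ref), then add intensities.
conveyor drive: 82 − 20·log₁₀(12.3/3.6) = 82 − 10.67 = 71.33 dB(A).
vacuum pump: 79 − 20·log₁₀(12.4/3.6) = 79 − 10.74 = 68.26 dB(A).
Σ 10^(L/10) = 2.027e+07 → L_total = 10·log₁₀(2.027e+07) = 73.07 dB(A).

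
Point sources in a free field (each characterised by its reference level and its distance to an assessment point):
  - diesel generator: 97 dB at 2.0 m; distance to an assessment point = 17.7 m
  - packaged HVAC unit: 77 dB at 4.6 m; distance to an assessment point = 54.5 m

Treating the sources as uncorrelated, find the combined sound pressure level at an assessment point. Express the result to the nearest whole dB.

First find each source's level at the receiver (point-source: −20·log₁₀(r/r_ref)), then combine on an intensity basis.
diesel generator: 97 − 20·log₁₀(17.7/2.0) = 97 − 18.94 = 78.06 dB.
packaged HVAC unit: 77 − 20·log₁₀(54.5/4.6) = 77 − 21.47 = 55.53 dB.
Σ 10^(L/10) = 6.435e+07 → L_total = 10·log₁₀(6.435e+07) = 78.09 dB.

78 dB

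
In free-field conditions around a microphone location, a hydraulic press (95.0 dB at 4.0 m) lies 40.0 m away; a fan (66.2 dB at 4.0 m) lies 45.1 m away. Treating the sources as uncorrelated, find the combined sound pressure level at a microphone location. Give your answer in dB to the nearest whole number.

Apply inverse-square spreading to bring every level to the receiver, then sum 10^(L/10).
hydraulic press: 95.0 − 20·log₁₀(40.0/4.0) = 95.0 − 20.00 = 75.00 dB.
fan: 66.2 − 20·log₁₀(45.1/4.0) = 66.2 − 21.04 = 45.16 dB.
Σ 10^(L/10) = 3.166e+07 → L_total = 10·log₁₀(3.166e+07) = 75.00 dB.

75 dB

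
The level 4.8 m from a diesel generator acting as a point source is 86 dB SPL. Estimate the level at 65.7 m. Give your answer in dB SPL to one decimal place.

63.3 dB SPL

For a point source, L₂ = L₁ − 20·log₁₀(r₂/r₁).
L₂ = 86 − 20·log₁₀(65.7/4.8) = 86 − 22.726 = 63.27 dB SPL.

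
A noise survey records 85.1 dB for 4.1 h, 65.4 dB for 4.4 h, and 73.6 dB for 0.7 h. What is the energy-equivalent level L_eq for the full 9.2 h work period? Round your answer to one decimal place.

81.7 dB

Weight each interval's intensity by its duration and average over T = 9.2 h:
Σ tᵢ·10^(Lᵢ/10) = 4.1·10^(85.1/10) + 4.4·10^(65.4/10) + 0.7·10^(73.6/10) = 1.358e+09.
L_eq = 10·log₁₀(1.358e+09/9.2) = 81.69 dB.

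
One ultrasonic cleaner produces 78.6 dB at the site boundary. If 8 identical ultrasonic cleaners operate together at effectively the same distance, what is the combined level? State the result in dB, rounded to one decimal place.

N identical incoherent sources raise the level by 10·log₁₀ N.
L_total = 78.6 + 10·log₁₀(8) = 78.6 + 9.031 = 87.63 dB.

87.6 dB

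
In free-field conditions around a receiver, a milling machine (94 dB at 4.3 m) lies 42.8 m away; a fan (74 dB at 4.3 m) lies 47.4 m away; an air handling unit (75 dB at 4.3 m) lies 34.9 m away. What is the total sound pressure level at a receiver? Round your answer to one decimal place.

74.2 dB

First find each source's level at the receiver (point-source: −20·log₁₀(r/r_ref)), then combine on an intensity basis.
milling machine: 94 − 20·log₁₀(42.8/4.3) = 94 − 19.96 = 74.04 dB.
fan: 74 − 20·log₁₀(47.4/4.3) = 74 − 20.85 = 53.15 dB.
air handling unit: 75 − 20·log₁₀(34.9/4.3) = 75 − 18.19 = 56.81 dB.
Σ 10^(L/10) = 2.604e+07 → L_total = 10·log₁₀(2.604e+07) = 74.16 dB.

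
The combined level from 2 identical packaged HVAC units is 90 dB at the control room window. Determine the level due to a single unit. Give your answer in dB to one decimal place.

For N identical incoherent sources L_total = L₁ + 10·log₁₀ N, so L₁ = 90 − 10·log₁₀(2) = 90 − 3.010.

87.0 dB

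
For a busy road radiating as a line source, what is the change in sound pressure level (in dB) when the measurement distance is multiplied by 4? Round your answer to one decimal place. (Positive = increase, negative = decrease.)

Line-source spreading: ΔL = −10·log₁₀(r₂/r₁).
ΔL = −10·log₁₀(4) = -6.02 dB.

-6.0 dB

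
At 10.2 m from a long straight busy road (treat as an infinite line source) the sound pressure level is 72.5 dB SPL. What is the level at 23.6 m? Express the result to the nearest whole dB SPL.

Line-source attenuation: ΔL = 10·log₁₀(r₂/r₁) = 10·log₁₀(23.6/10.2) = 3.643 dB.
L₂ = 72.5 − 10·log₁₀(23.6/10.2) = 72.5 − 3.643 = 68.86 dB SPL.

69 dB SPL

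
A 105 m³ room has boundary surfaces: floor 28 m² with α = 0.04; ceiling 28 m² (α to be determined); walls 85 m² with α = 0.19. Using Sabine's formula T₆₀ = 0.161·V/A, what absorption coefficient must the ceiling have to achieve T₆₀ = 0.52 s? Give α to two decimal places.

A = 0.161·V/T₆₀ = 0.161·105/0.52 = 32.51 m² sabins.
Absorption from the other surfaces = 28·0.04 + 85·0.19 = 17.27 m², so the ceiling must supply 15.24 m² over 28 m².
α = 15.24/28 = 0.544.

0.54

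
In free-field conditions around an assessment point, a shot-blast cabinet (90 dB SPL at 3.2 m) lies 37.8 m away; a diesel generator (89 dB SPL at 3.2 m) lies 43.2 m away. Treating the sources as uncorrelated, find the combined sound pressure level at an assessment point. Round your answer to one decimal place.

70.6 dB SPL

Apply inverse-square spreading to bring every level to the receiver, then sum 10^(L/10).
shot-blast cabinet: 90 − 20·log₁₀(37.8/3.2) = 90 − 21.45 = 68.55 dB SPL.
diesel generator: 89 − 20·log₁₀(43.2/3.2) = 89 − 22.61 = 66.39 dB SPL.
Σ 10^(L/10) = 1.153e+07 → L_total = 10·log₁₀(1.153e+07) = 70.62 dB SPL.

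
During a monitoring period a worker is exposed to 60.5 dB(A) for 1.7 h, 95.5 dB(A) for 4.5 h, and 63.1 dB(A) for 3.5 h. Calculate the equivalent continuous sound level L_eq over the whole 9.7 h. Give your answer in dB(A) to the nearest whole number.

92 dB(A)

Weight each interval's intensity by its duration and average over T = 9.7 h:
Σ tᵢ·10^(Lᵢ/10) = 1.7·10^(60.5/10) + 4.5·10^(95.5/10) + 3.5·10^(63.1/10) = 1.598e+10.
L_eq = 10·log₁₀(1.598e+10/9.7) = 92.17 dB(A).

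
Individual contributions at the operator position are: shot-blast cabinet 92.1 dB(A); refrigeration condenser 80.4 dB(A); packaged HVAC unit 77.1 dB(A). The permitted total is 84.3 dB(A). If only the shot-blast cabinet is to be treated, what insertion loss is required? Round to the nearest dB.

Everything except the shot-blast cabinet sums to 10^(80.4/10) + 10^(77.1/10) = 1.609e+08 in linear terms, 82.07 dB(A).
To meet 84.3 dB(A) overall, the treated shot-blast cabinet may contribute at most 10^(84.3/10) − 1.609e+08 = 1.082e+08, i.e. 80.34 dB(A).
So the shot-blast cabinet must be reduced from 92.1 to 80.34 dB(A): IL = 11.76 dB.

12 dB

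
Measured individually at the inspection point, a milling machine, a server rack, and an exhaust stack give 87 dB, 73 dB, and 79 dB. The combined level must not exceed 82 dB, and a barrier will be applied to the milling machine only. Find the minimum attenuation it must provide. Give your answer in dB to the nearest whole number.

The untreated sources together contribute 10^(73/10) + 10^(79/10) = 9.939e+07, i.e. 79.97 dB.
To meet 82 dB overall, the treated milling machine may contribute at most 10^(82/10) − 9.939e+07 = 5.910e+07, i.e. 77.72 dB.
So the milling machine must be reduced from 87 to 77.72 dB: IL = 9.28 dB.

9 dB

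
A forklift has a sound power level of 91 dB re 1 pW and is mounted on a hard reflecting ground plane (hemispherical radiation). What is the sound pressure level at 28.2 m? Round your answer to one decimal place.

L_p = L_w − 10·log₁₀(2π·r²) with r = 28.2 m.
2π·r² = 4997 m², 10·log₁₀ of that is 36.987 dB.
L_p = 91 − 36.987 = 54.01 dB.

54.0 dB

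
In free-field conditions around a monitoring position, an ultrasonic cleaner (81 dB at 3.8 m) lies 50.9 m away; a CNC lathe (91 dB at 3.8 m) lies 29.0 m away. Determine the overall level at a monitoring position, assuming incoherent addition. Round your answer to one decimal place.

Apply inverse-square spreading to bring every level to the receiver, then sum 10^(L/10).
ultrasonic cleaner: 81 − 20·log₁₀(50.9/3.8) = 81 − 22.54 = 58.46 dB.
CNC lathe: 91 − 20·log₁₀(29.0/3.8) = 91 − 17.65 = 73.35 dB.
Σ 10^(L/10) = 2.232e+07 → L_total = 10·log₁₀(2.232e+07) = 73.49 dB.

73.5 dB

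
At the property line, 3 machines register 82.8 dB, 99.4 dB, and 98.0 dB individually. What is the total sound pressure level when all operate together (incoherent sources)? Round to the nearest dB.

For uncorrelated sources the intensities add, so convert each level to linear form, sum, and take 10·log₁₀ of the total.
Σ 10^(L/10) = 10^(82.8/10) + 10^(99.4/10) + 10^(98.0/10) = 1.521e+10.
L_total = 10·log₁₀(1.521e+10) = 101.82 dB.

102 dB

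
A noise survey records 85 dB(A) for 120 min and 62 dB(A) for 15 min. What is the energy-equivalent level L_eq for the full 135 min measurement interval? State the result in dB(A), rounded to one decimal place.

L_eq = 10·log₁₀[(1/T)·Σ tᵢ·10^(Lᵢ/10)] with T = 135 min.
Σ tᵢ·10^(Lᵢ/10) = 120·10^(85/10) + 15·10^(62/10) = 3.797e+10.
L_eq = 10·log₁₀(3.797e+10/135) = 84.49 dB(A).

84.5 dB(A)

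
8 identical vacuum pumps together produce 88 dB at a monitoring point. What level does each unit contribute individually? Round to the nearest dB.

79 dB

For N identical incoherent sources L_total = L₁ + 10·log₁₀ N, so L₁ = 88 − 10·log₁₀(8) = 88 − 9.031.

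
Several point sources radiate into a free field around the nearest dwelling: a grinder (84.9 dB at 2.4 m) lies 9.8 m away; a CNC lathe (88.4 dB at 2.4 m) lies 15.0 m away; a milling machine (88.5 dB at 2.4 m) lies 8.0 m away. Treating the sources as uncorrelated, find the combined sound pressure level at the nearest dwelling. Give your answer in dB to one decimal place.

80.0 dB

Propagate each source to the receiver with L = L_ref − 20·log₁₀(r/r_ref), then add intensities.
grinder: 84.9 − 20·log₁₀(9.8/2.4) = 84.9 − 12.22 = 72.68 dB.
CNC lathe: 88.4 − 20·log₁₀(15.0/2.4) = 88.4 − 15.92 = 72.48 dB.
milling machine: 88.5 − 20·log₁₀(8.0/2.4) = 88.5 − 10.46 = 78.04 dB.
Σ 10^(L/10) = 9.996e+07 → L_total = 10·log₁₀(9.996e+07) = 80.00 dB.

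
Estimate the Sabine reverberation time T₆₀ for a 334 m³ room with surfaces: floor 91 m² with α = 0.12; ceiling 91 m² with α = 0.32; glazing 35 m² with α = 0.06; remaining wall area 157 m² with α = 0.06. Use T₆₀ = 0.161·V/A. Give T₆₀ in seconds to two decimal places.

1.04 s

A = Σ Sᵢαᵢ = 91·0.12 + 91·0.32 + 35·0.06 + 157·0.06 = 51.56 m².
T₆₀ = 0.161 × 334 / 51.56 = 1.043 s.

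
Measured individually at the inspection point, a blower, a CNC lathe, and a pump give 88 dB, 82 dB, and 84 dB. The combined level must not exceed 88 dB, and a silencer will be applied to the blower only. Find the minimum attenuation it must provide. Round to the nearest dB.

Fixed contribution from the other sources: Σ 10^(L/10) = 10^(82/10) + 10^(84/10) = 4.097e+08 (86.12 dB).
The limit corresponds to 10^(88/10) = 6.310e+08; subtracting the fixed part leaves 2.213e+08 for the blower, i.e. 83.45 dB.
So the blower must be reduced from 88 to 83.45 dB: IL = 4.55 dB.

5 dB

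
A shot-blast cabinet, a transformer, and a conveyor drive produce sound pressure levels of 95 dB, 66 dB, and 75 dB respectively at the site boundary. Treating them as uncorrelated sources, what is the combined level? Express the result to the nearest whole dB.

Incoherent sources combine by intensity addition: L_total = 10·log₁₀(Σ 10^(L_i/10)).
Σ 10^(L/10) = 10^(95/10) + 10^(66/10) + 10^(75/10) = 3.198e+09.
L_total = 10·log₁₀(3.198e+09) = 95.05 dB.

95 dB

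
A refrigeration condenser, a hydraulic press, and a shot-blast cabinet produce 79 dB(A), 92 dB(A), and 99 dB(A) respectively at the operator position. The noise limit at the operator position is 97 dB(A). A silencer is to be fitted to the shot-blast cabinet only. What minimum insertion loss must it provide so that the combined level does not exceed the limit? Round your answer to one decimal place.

The untreated sources together contribute 10^(79/10) + 10^(92/10) = 1.664e+09, i.e. 92.21 dB(A).
The limit corresponds to 10^(97/10) = 5.012e+09; subtracting the fixed part leaves 3.348e+09 for the shot-blast cabinet, i.e. 95.25 dB(A).
Required insertion loss = 99 − 95.25 = 3.75 dB.

3.8 dB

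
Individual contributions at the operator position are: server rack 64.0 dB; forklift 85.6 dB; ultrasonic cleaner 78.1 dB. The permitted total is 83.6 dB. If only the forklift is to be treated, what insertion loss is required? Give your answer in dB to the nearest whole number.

4 dB

The untreated sources together contribute 10^(64.0/10) + 10^(78.1/10) = 6.708e+07, i.e. 78.27 dB.
To meet 83.6 dB overall, the treated forklift may contribute at most 10^(83.6/10) − 6.708e+07 = 1.620e+08, i.e. 82.10 dB.
Required insertion loss = 85.6 − 82.10 = 3.50 dB.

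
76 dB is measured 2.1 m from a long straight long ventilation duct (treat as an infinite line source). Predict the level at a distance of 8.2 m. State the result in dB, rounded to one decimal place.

70.1 dB

Line-source attenuation: ΔL = 10·log₁₀(r₂/r₁) = 10·log₁₀(8.2/2.1) = 5.916 dB.
L₂ = 76 − 10·log₁₀(8.2/2.1) = 76 − 5.916 = 70.08 dB.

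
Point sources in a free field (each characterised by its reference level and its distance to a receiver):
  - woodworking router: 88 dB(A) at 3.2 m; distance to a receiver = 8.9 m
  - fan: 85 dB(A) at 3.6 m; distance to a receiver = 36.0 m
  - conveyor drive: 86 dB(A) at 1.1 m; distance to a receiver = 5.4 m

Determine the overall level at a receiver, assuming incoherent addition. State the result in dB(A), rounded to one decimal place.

First find each source's level at the receiver (point-source: −20·log₁₀(r/r_ref)), then combine on an intensity basis.
woodworking router: 88 − 20·log₁₀(8.9/3.2) = 88 − 8.88 = 79.12 dB(A).
fan: 85 − 20·log₁₀(36.0/3.6) = 85 − 20.00 = 65.00 dB(A).
conveyor drive: 86 − 20·log₁₀(5.4/1.1) = 86 − 13.82 = 72.18 dB(A).
Σ 10^(L/10) = 1.012e+08 → L_total = 10·log₁₀(1.012e+08) = 80.05 dB(A).

80.1 dB(A)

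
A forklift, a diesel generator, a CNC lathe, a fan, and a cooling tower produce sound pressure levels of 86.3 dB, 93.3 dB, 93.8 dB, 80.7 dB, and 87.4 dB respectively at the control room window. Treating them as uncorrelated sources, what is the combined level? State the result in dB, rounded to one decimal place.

97.5 dB

For uncorrelated sources the intensities add, so convert each level to linear form, sum, and take 10·log₁₀ of the total.
Σ 10^(L/10) = 10^(86.3/10) + 10^(93.3/10) + 10^(93.8/10) + 10^(80.7/10) + 10^(87.4/10) = 5.630e+09.
L_total = 10·log₁₀(5.630e+09) = 97.51 dB.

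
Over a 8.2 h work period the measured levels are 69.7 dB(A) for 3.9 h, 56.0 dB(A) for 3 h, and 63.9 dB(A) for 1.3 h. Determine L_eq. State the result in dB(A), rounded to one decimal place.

The energy average is taken in the linear domain: L_eq = 10·log₁₀[(Σ tᵢ·10^(Lᵢ/10))/T], T = 8.2 h.
Σ tᵢ·10^(Lᵢ/10) = 3.9·10^(69.7/10) + 3·10^(56.0/10) + 1.3·10^(63.9/10) = 4.078e+07.
L_eq = 10·log₁₀(4.078e+07/8.2) = 66.97 dB(A).

67.0 dB(A)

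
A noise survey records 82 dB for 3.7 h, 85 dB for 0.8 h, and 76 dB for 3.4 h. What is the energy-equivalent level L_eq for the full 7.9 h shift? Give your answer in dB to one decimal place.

The energy average is taken in the linear domain: L_eq = 10·log₁₀[(Σ tᵢ·10^(Lᵢ/10))/T], T = 7.9 h.
Σ tᵢ·10^(Lᵢ/10) = 3.7·10^(82/10) + 0.8·10^(85/10) + 3.4·10^(76/10) = 9.747e+08.
L_eq = 10·log₁₀(9.747e+08/7.9) = 80.91 dB.

80.9 dB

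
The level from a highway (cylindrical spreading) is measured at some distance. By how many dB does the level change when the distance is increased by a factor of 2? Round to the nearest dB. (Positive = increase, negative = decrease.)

-3 dB

Line-source spreading: ΔL = −10·log₁₀(r₂/r₁).
ΔL = −10·log₁₀(2) = -3.01 dB.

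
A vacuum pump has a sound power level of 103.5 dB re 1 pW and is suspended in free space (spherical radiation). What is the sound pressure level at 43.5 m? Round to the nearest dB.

The power spreads over a sphere of area 4π·r², so L_p = L_w − 10·log₁₀(4π·r²).
4π·r² = 2.378e+04 m², 10·log₁₀ of that is 43.762 dB.
L_p = 103.5 − 43.762 = 59.74 dB.

60 dB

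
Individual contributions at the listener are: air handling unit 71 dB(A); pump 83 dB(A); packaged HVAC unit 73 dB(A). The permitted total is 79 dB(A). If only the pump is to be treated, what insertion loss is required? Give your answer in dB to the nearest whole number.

The untreated sources together contribute 10^(71/10) + 10^(73/10) = 3.254e+07, i.e. 75.12 dB(A).
To meet 79 dB(A) overall, the treated pump may contribute at most 10^(79/10) − 3.254e+07 = 4.689e+07, i.e. 76.71 dB(A).
Required insertion loss = 83 − 76.71 = 6.29 dB.

6 dB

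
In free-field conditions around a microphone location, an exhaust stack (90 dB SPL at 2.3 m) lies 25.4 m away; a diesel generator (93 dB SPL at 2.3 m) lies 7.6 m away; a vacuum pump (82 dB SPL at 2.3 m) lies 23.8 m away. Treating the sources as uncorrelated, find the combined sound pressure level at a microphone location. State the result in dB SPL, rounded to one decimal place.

82.8 dB SPL

First find each source's level at the receiver (point-source: −20·log₁₀(r/r_ref)), then combine on an intensity basis.
exhaust stack: 90 − 20·log₁₀(25.4/2.3) = 90 − 20.86 = 69.14 dB SPL.
diesel generator: 93 − 20·log₁₀(7.6/2.3) = 93 − 10.38 = 82.62 dB SPL.
vacuum pump: 82 − 20·log₁₀(23.8/2.3) = 82 − 20.30 = 61.70 dB SPL.
Σ 10^(L/10) = 1.924e+08 → L_total = 10·log₁₀(1.924e+08) = 82.84 dB SPL.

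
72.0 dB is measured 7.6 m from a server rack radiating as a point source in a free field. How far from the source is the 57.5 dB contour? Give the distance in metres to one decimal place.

40.3 m

For a point source L₁ − L₂ = 20·log₁₀(r₂/r₁), so r₂ = r₁·10^((L₁−L₂)/20).
r₂ = 7.6·10^((72.0−57.5)/20) = 7.6·10^(14.5/20) = 40.35 m.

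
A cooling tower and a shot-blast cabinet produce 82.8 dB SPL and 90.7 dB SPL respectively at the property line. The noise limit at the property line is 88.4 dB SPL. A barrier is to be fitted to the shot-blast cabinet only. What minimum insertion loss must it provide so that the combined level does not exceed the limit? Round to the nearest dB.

4 dB

Everything except the shot-blast cabinet sums to 10^(82.8/10) = 1.905e+08 in linear terms, 82.80 dB SPL.
The limit corresponds to 10^(88.4/10) = 6.918e+08; subtracting the fixed part leaves 5.013e+08 for the shot-blast cabinet, i.e. 87.00 dB SPL.
So the shot-blast cabinet must be reduced from 90.7 to 87.00 dB SPL: IL = 3.70 dB.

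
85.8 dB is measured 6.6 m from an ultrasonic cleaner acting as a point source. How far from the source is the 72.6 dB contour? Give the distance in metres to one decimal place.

For a point source L₁ − L₂ = 20·log₁₀(r₂/r₁), so r₂ = r₁·10^((L₁−L₂)/20).
r₂ = 6.6·10^((85.8−72.6)/20) = 6.6·10^(13.2/20) = 30.17 m.

30.2 m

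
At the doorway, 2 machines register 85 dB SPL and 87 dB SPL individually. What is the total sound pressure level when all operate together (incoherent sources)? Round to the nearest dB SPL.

89 dB SPL

For uncorrelated sources the intensities add, so convert each level to linear form, sum, and take 10·log₁₀ of the total.
Σ 10^(L/10) = 10^(85/10) + 10^(87/10) = 8.174e+08.
L_total = 10·log₁₀(8.174e+08) = 89.12 dB SPL.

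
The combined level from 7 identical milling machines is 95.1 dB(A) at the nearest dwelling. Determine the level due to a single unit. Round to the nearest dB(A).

For N identical incoherent sources L_total = L₁ + 10·log₁₀ N, so L₁ = 95.1 − 10·log₁₀(7) = 95.1 − 8.451.

87 dB(A)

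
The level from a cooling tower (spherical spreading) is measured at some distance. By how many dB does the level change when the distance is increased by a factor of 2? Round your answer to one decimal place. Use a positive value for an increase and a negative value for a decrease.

-6.0 dB

A point source loses 6 dB per doubling of distance; generally ΔL = −20·log₁₀(r₂/r₁).
ΔL = −20·log₁₀(2) = -6.02 dB.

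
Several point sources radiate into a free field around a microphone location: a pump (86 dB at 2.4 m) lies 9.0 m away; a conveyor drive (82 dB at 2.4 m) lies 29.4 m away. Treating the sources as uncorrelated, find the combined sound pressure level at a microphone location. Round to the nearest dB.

75 dB

First find each source's level at the receiver (point-source: −20·log₁₀(r/r_ref)), then combine on an intensity basis.
pump: 86 − 20·log₁₀(9.0/2.4) = 86 − 11.48 = 74.52 dB.
conveyor drive: 82 − 20·log₁₀(29.4/2.4) = 82 − 21.76 = 60.24 dB.
Σ 10^(L/10) = 2.937e+07 → L_total = 10·log₁₀(2.937e+07) = 74.68 dB.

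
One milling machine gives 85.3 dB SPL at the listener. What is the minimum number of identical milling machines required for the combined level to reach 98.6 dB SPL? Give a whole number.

The shortfall is 98.6 − 85.3 = 13.3 dB, and N units add 10·log₁₀ N, so need 10·log₁₀ N ≥ 13.3.
N ≥ 10^(13.3/10) = 21.380, so N = 22.

22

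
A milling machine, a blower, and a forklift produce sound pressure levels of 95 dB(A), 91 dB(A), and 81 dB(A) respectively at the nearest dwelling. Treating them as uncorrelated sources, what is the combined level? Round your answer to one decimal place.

Incoherent sources combine by intensity addition: L_total = 10·log₁₀(Σ 10^(L_i/10)).
Σ 10^(L/10) = 10^(95/10) + 10^(91/10) + 10^(81/10) = 4.547e+09.
L_total = 10·log₁₀(4.547e+09) = 96.58 dB(A).

96.6 dB(A)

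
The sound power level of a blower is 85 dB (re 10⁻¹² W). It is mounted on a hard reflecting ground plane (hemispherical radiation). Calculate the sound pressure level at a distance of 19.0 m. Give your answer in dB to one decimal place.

L_p = L_w − 10·log₁₀(2π·r²) with r = 19.0 m.
2π·r² = 2268 m², 10·log₁₀ of that is 33.557 dB.
L_p = 85 − 33.557 = 51.44 dB.

51.4 dB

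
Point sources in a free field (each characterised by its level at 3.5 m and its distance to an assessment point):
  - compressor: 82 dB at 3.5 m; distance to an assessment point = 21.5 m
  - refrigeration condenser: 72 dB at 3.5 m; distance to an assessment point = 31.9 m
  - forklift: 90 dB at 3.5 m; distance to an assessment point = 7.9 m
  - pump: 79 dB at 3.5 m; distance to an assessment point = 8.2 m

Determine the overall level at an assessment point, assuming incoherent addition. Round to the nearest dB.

First find each source's level at the receiver (point-source: −20·log₁₀(r/r_ref)), then combine on an intensity basis.
compressor: 82 − 20·log₁₀(21.5/3.5) = 82 − 15.77 = 66.23 dB.
refrigeration condenser: 72 − 20·log₁₀(31.9/3.5) = 72 − 19.19 = 52.81 dB.
forklift: 90 − 20·log₁₀(7.9/3.5) = 90 − 7.07 = 82.93 dB.
pump: 79 − 20·log₁₀(8.2/3.5) = 79 − 7.39 = 71.61 dB.
Σ 10^(L/10) = 2.151e+08 → L_total = 10·log₁₀(2.151e+08) = 83.33 dB.

83 dB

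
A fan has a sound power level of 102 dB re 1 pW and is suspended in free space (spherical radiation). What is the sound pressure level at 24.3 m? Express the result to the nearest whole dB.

L_p = L_w − 10·log₁₀(4π·r²) with r = 24.3 m.
4π·r² = 7420 m², 10·log₁₀ of that is 38.704 dB.
L_p = 102 − 38.704 = 63.30 dB.

63 dB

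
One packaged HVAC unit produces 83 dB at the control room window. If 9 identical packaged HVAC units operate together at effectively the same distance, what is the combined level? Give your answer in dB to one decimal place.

92.5 dB

N identical incoherent sources raise the level by 10·log₁₀ N.
L_total = 83 + 10·log₁₀(9) = 83 + 9.542 = 92.54 dB.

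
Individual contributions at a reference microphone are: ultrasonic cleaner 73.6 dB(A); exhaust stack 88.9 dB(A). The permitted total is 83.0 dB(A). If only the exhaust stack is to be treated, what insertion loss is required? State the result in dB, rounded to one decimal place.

6.4 dB

The untreated sources together contribute 10^(73.6/10) = 2.291e+07, i.e. 73.60 dB(A).
The limit corresponds to 10^(83.0/10) = 1.995e+08; subtracting the fixed part leaves 1.766e+08 for the exhaust stack, i.e. 82.47 dB(A).
So the exhaust stack must be reduced from 88.9 to 82.47 dB(A): IL = 6.43 dB.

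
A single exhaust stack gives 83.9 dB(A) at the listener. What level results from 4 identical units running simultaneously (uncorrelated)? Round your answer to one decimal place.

L_total = L₁ + 10·log₁₀ N for N identical incoherent sources.
L_total = 83.9 + 10·log₁₀(4) = 83.9 + 6.021 = 89.92 dB(A).

89.9 dB(A)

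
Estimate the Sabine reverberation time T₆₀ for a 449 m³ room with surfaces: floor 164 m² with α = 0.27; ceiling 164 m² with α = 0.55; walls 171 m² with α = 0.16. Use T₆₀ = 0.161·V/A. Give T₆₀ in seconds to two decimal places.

0.45 s

Summing Sᵢαᵢ: 164·0.27 + 164·0.55 + 171·0.16 = 161.84 m².
T₆₀ = 0.161·V/A = 0.161·449/161.84 = 0.447 s.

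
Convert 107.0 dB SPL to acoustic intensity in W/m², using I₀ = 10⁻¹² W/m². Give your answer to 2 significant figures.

L = 10·log₁₀(I/I₀) ⇒ I = I₀·10^(L/10) = 10⁻¹² × 10^10.70.

0.050 W/m²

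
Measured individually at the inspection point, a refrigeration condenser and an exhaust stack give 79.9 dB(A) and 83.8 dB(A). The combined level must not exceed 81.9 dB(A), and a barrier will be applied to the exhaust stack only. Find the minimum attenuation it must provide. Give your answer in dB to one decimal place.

6.2 dB

The untreated sources together contribute 10^(79.9/10) = 9.772e+07, i.e. 79.90 dB(A).
The limit corresponds to 10^(81.9/10) = 1.549e+08; subtracting the fixed part leaves 5.716e+07 for the exhaust stack, i.e. 77.57 dB(A).
So the exhaust stack must be reduced from 83.8 to 77.57 dB(A): IL = 6.23 dB.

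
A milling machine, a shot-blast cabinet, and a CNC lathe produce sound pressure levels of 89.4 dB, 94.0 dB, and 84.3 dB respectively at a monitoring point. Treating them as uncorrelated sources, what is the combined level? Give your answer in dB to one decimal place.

95.6 dB

Incoherent sources combine by intensity addition: L_total = 10·log₁₀(Σ 10^(L_i/10)).
Σ 10^(L/10) = 10^(89.4/10) + 10^(94.0/10) + 10^(84.3/10) = 3.652e+09.
L_total = 10·log₁₀(3.652e+09) = 95.63 dB.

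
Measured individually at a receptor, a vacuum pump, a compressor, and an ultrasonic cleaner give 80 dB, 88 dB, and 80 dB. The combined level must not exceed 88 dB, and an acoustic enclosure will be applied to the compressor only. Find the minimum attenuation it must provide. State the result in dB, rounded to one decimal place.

1.7 dB

Everything except the compressor sums to 10^(80/10) + 10^(80/10) = 2.000e+08 in linear terms, 83.01 dB.
To meet 88 dB overall, the treated compressor may contribute at most 10^(88/10) − 2.000e+08 = 4.310e+08, i.e. 86.34 dB.
So the compressor must be reduced from 88 to 86.34 dB: IL = 1.66 dB.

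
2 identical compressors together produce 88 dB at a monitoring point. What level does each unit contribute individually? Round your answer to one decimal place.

Dividing the total intensity by 2 lowers the level by 10·log₁₀ 2 = 3.010 dB: L₁ = 88 − 3.010.

85.0 dB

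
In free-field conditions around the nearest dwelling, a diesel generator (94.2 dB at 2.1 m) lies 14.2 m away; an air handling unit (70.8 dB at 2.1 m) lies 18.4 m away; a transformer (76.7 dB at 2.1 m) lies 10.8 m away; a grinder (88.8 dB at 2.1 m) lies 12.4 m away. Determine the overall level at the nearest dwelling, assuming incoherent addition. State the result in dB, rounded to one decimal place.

First find each source's level at the receiver (point-source: −20·log₁₀(r/r_ref)), then combine on an intensity basis.
diesel generator: 94.2 − 20·log₁₀(14.2/2.1) = 94.2 − 16.60 = 77.60 dB.
air handling unit: 70.8 − 20·log₁₀(18.4/2.1) = 70.8 − 18.85 = 51.95 dB.
transformer: 76.7 − 20·log₁₀(10.8/2.1) = 76.7 − 14.22 = 62.48 dB.
grinder: 88.8 − 20·log₁₀(12.4/2.1) = 88.8 − 15.42 = 73.38 dB.
Σ 10^(L/10) = 8.121e+07 → L_total = 10·log₁₀(8.121e+07) = 79.10 dB.

79.1 dB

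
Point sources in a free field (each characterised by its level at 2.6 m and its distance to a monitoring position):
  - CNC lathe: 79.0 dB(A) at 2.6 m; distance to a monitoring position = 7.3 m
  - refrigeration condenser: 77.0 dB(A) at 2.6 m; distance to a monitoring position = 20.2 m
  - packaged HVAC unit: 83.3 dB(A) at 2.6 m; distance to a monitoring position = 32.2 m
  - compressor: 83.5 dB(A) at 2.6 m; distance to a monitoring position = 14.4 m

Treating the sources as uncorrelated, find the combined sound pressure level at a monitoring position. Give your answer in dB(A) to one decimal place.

72.9 dB(A)

First find each source's level at the receiver (point-source: −20·log₁₀(r/r_ref)), then combine on an intensity basis.
CNC lathe: 79.0 − 20·log₁₀(7.3/2.6) = 79.0 − 8.97 = 70.03 dB(A).
refrigeration condenser: 77.0 − 20·log₁₀(20.2/2.6) = 77.0 − 17.81 = 59.19 dB(A).
packaged HVAC unit: 83.3 − 20·log₁₀(32.2/2.6) = 83.3 − 21.86 = 61.44 dB(A).
compressor: 83.5 − 20·log₁₀(14.4/2.6) = 83.5 − 14.87 = 68.63 dB(A).
Σ 10^(L/10) = 1.960e+07 → L_total = 10·log₁₀(1.960e+07) = 72.92 dB(A).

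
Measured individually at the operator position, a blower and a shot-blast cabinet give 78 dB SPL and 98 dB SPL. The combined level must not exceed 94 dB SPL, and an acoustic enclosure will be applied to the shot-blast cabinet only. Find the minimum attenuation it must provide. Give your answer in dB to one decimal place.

4.1 dB

Everything except the shot-blast cabinet sums to 10^(78/10) = 6.310e+07 in linear terms, 78.00 dB SPL.
The limit corresponds to 10^(94/10) = 2.512e+09; subtracting the fixed part leaves 2.449e+09 for the shot-blast cabinet, i.e. 93.89 dB SPL.
So the shot-blast cabinet must be reduced from 98 to 93.89 dB SPL: IL = 4.11 dB.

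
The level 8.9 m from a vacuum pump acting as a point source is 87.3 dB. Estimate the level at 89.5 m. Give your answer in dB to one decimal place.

Point-source attenuation: ΔL = 20·log₁₀(r₂/r₁) = 20·log₁₀(89.5/8.9) = 20.049 dB.
L₂ = 87.3 − 20·log₁₀(89.5/8.9) = 87.3 − 20.049 = 67.25 dB.

67.3 dB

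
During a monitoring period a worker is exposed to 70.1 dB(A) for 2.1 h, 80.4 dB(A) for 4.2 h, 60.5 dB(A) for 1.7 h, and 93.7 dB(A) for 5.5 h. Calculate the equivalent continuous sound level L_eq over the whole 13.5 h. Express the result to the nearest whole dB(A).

The energy average is taken in the linear domain: L_eq = 10·log₁₀[(Σ tᵢ·10^(Lᵢ/10))/T], T = 13.5 h.
Σ tᵢ·10^(Lᵢ/10) = 2.1·10^(70.1/10) + 4.2·10^(80.4/10) + 1.7·10^(60.5/10) + 5.5·10^(93.7/10) = 1.338e+10.
L_eq = 10·log₁₀(1.338e+10/13.5) = 89.96 dB(A).

90 dB(A)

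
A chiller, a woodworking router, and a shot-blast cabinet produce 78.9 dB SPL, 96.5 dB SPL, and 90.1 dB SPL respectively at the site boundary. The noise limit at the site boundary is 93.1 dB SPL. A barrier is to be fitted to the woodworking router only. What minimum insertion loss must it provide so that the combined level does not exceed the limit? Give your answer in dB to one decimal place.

The untreated sources together contribute 10^(78.9/10) + 10^(90.1/10) = 1.101e+09, i.e. 90.42 dB SPL.
The limit corresponds to 10^(93.1/10) = 2.042e+09; subtracting the fixed part leaves 9.408e+08 for the woodworking router, i.e. 89.74 dB SPL.
So the woodworking router must be reduced from 96.5 to 89.74 dB SPL: IL = 6.76 dB.

6.8 dB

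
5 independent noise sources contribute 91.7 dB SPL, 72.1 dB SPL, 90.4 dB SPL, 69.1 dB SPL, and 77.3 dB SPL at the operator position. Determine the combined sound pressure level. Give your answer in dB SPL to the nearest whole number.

94 dB SPL

For uncorrelated sources the intensities add, so convert each level to linear form, sum, and take 10·log₁₀ of the total.
Σ 10^(L/10) = 10^(91.7/10) + 10^(72.1/10) + 10^(90.4/10) + 10^(69.1/10) + 10^(77.3/10) = 2.654e+09.
L_total = 10·log₁₀(2.654e+09) = 94.24 dB SPL.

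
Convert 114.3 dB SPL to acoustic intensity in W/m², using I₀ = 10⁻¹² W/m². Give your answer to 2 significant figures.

0.27 W/m²

L = 10·log₁₀(I/I₀) ⇒ I = I₀·10^(L/10) = 10⁻¹² × 10^11.43.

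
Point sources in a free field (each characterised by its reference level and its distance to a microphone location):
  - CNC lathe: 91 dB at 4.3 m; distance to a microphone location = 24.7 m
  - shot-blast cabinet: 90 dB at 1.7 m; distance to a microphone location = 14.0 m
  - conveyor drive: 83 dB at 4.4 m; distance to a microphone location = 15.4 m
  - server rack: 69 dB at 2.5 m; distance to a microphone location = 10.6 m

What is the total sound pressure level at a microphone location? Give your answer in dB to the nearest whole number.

Apply inverse-square spreading to bring every level to the receiver, then sum 10^(L/10).
CNC lathe: 91 − 20·log₁₀(24.7/4.3) = 91 − 15.18 = 75.82 dB.
shot-blast cabinet: 90 − 20·log₁₀(14.0/1.7) = 90 − 18.31 = 71.69 dB.
conveyor drive: 83 − 20·log₁₀(15.4/4.4) = 83 − 10.88 = 72.12 dB.
server rack: 69 − 20·log₁₀(10.6/2.5) = 69 − 12.55 = 56.45 dB.
Σ 10^(L/10) = 6.963e+07 → L_total = 10·log₁₀(6.963e+07) = 78.43 dB.

78 dB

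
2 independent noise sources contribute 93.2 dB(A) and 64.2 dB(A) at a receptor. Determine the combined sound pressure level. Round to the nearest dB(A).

93 dB(A)

Incoherent sources combine by intensity addition: L_total = 10·log₁₀(Σ 10^(L_i/10)).
Σ 10^(L/10) = 10^(93.2/10) + 10^(64.2/10) = 2.092e+09.
L_total = 10·log₁₀(2.092e+09) = 93.21 dB(A).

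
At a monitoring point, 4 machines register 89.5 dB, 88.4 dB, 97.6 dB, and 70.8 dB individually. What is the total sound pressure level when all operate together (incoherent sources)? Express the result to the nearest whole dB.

For uncorrelated sources the intensities add, so convert each level to linear form, sum, and take 10·log₁₀ of the total.
Σ 10^(L/10) = 10^(89.5/10) + 10^(88.4/10) + 10^(97.6/10) + 10^(70.8/10) = 7.350e+09.
L_total = 10·log₁₀(7.350e+09) = 98.66 dB.

99 dB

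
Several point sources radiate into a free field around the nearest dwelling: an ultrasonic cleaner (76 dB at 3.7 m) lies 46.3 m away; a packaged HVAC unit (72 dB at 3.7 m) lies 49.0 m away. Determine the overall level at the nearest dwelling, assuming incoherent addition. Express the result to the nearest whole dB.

55 dB

First find each source's level at the receiver (point-source: −20·log₁₀(r/r_ref)), then combine on an intensity basis.
ultrasonic cleaner: 76 − 20·log₁₀(46.3/3.7) = 76 − 21.95 = 54.05 dB.
packaged HVAC unit: 72 − 20·log₁₀(49.0/3.7) = 72 − 22.44 = 49.56 dB.
Σ 10^(L/10) = 3.446e+05 → L_total = 10·log₁₀(3.446e+05) = 55.37 dB.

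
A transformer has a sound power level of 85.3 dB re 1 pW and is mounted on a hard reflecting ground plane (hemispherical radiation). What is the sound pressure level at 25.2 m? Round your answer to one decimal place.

49.3 dB

Free-field hemispherical radiation: L_p = L_w − 10·log₁₀(2π·r²), r = 25.2 m.
2π·r² = 3990 m², 10·log₁₀ of that is 36.010 dB.
L_p = 85.3 − 36.010 = 49.29 dB.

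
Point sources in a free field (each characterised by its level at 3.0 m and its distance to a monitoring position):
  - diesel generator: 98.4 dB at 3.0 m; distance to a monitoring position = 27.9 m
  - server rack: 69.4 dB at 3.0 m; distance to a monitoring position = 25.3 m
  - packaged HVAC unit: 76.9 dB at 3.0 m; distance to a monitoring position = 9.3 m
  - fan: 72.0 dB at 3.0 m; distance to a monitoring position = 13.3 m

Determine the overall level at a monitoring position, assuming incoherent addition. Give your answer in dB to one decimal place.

79.3 dB

Apply inverse-square spreading to bring every level to the receiver, then sum 10^(L/10).
diesel generator: 98.4 − 20·log₁₀(27.9/3.0) = 98.4 − 19.37 = 79.03 dB.
server rack: 69.4 − 20·log₁₀(25.3/3.0) = 69.4 − 18.52 = 50.88 dB.
packaged HVAC unit: 76.9 − 20·log₁₀(9.3/3.0) = 76.9 − 9.83 = 67.07 dB.
fan: 72.0 − 20·log₁₀(13.3/3.0) = 72.0 − 12.93 = 59.07 dB.
Σ 10^(L/10) = 8.602e+07 → L_total = 10·log₁₀(8.602e+07) = 79.35 dB.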